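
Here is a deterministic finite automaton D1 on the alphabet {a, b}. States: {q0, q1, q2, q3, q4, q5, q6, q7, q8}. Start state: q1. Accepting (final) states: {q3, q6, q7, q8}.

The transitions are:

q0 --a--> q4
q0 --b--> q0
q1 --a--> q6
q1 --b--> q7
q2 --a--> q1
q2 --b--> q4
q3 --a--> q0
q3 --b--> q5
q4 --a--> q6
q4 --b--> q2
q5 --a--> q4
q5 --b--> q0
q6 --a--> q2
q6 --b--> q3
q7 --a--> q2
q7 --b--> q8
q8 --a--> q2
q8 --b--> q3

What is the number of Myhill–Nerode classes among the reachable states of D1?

7

P0 = {q3,q6,q7,q8} | {q0,q1,q2,q4,q5}.
On input b, block {q3,q6,q7,q8} splits into {q6,q7,q8} and {q3}.
Split {q6,q7,q8} by δ(·,b) → {q6,q8} and {q7}.
On input a, block {q0,q1,q2,q4,q5} splits into {q0,q2,q5} and {q1,q4}.
On input b, block {q0,q2,q5} splits into {q0,q5} and {q2}.
On input b, block {q1,q4} splits into {q1} and {q4}.
The partition is now stable with 7 blocks: {q6,q8} | {q0,q5} | {q3} | {q7} | {q1} | {q2} | {q4}.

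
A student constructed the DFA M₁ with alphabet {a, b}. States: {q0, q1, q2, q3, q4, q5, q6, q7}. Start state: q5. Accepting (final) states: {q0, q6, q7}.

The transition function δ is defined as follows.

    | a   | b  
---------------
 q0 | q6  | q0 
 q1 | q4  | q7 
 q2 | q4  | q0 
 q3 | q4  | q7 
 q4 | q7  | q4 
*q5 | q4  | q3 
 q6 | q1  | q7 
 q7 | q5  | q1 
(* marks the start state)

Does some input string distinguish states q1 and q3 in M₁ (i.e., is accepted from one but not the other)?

No

Reachable states from the start: {q1,q3,q4,q5,q7}. Unreachable: {q0,q2,q6} — drop them.
Initial partition by acceptance: {q7} | {q1,q3,q4,q5}.
Refine {q1,q3,q4,q5} on symbol a: members go to different blocks, giving {q1,q3,q5} and {q4}.
Refine {q1,q3,q5} on symbol b: members go to different blocks, giving {q1,q3} and {q5}.
Stable partition: {q7} | {q1,q3} | {q4} | {q5} — 4 equivalence classes.
q1 and q3 lie in the same block of the stable partition, so they are equivalent — no string distinguishes them.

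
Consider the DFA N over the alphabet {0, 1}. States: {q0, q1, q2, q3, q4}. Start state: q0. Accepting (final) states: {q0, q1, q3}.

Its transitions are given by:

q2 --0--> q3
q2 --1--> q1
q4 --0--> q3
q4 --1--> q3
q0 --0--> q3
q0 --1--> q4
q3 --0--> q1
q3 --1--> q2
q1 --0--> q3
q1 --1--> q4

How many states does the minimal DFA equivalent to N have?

Initial partition by acceptance: {q0,q1,q3} | {q2,q4}.
The partition is now stable with 2 blocks: {q0,q1,q3} | {q2,q4}.

2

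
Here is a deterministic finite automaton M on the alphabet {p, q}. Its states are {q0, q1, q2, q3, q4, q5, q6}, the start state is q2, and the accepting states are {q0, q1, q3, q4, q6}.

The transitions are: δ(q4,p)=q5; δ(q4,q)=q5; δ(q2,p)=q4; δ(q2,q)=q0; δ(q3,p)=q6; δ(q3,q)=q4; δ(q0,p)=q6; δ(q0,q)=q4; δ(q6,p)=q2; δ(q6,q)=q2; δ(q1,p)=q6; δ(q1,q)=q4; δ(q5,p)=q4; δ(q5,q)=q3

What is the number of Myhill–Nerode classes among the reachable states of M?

3

Reachable states from the start: {q0,q2,q3,q4,q5,q6}. Unreachable: {q1} — drop them.
Initial partition by acceptance: {q0,q3,q4,q6} | {q2,q5}.
On input p, block {q0,q3,q4,q6} splits into {q0,q3} and {q4,q6}.
No further refinement is possible. Final partition (3 blocks): {q0,q3} | {q2,q5} | {q4,q6}.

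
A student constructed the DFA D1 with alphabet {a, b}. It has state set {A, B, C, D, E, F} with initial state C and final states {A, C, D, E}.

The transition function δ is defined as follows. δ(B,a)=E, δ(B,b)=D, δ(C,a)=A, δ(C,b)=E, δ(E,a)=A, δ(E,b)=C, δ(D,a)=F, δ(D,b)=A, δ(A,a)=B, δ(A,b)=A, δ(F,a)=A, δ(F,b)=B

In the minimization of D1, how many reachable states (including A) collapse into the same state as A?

1

Every state is reachable, so we keep all 6.
Start with accepting vs non-accepting: {A,C,D,E} | {B,F}.
Split {A,C,D,E} by δ(·,a) → {A,D} and {C,E}.
Refine {B,F} on symbol a: members go to different blocks, giving {B} and {F}.
Refine {A,D} on symbol a: members go to different blocks, giving {A} and {D}.
Stable partition: {A} | {B} | {C,E} | {F} | {D} — 5 equivalence classes.
State A belongs to the block {A}, which has 1 states.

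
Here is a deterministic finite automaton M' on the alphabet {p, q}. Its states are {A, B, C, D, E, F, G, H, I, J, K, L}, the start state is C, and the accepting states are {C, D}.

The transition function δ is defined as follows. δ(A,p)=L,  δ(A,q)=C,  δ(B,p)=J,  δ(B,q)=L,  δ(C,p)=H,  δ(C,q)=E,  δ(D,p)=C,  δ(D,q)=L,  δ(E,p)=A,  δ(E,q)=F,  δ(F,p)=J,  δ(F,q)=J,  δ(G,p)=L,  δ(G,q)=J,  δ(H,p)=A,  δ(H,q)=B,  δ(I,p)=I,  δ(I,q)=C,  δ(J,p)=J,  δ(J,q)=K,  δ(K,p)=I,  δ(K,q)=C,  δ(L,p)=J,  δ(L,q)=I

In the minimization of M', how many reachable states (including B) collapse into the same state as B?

2

Reachable states from the start: {A,B,C,E,F,H,I,J,K,L}. Unreachable: {D,G} — drop them.
P0 = {C} | {A,B,E,F,H,I,J,K,L}.
Split {A,B,E,F,H,I,J,K,L} by δ(·,q) → {B,E,F,H,J,L} and {A,I,K}.
On input p, block {B,E,F,H,J,L} splits into {B,F,J,L} and {E,H}.
Split {B,F,J,L} by δ(·,q) → {B,F} and {J,L}.
Refine {A,I,K} on symbol p: members go to different blocks, giving {I,K} and {A}.
No further refinement is possible. Final partition (6 blocks): {C} | {B,F} | {I,K} | {E,H} | {J,L} | {A}.
The equivalence class containing B is {B,F}, of size 2.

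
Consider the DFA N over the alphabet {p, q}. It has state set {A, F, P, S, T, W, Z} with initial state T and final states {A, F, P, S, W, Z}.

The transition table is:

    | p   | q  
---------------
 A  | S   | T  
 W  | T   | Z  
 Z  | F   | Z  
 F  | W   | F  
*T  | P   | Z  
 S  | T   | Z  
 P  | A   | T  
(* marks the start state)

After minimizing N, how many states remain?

6

All states are reachable from the start state.
Start with accepting vs non-accepting: {A,F,P,S,W,Z} | {T}.
On input p, block {A,F,P,S,W,Z} splits into {A,F,P,Z} and {S,W}.
On input p, block {A,F,P,Z} splits into {A,F} and {P,Z}.
Split {A,F} by δ(·,q) → {F} and {A}.
Split {P,Z} by δ(·,p) → {Z} and {P}.
The partition is now stable with 6 blocks: {F} | {T} | {S,W} | {Z} | {A} | {P}.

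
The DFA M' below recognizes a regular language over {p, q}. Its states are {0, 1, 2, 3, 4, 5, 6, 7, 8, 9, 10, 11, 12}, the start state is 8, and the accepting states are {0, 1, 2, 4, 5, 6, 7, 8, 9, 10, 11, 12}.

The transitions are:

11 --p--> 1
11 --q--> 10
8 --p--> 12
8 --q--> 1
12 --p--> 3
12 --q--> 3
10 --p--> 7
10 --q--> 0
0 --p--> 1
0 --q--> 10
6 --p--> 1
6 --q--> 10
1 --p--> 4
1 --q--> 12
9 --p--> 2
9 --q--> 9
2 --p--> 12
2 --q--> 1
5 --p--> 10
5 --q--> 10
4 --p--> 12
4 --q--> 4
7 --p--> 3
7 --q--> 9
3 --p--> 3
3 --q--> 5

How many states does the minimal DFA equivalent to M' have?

10

First remove the unreachable states {6,11}; 11 states remain.
Start with accepting vs non-accepting: {0,1,2,4,5,7,8,9,10,12} | {3}.
Refine {0,1,2,4,5,7,8,9,10,12} on symbol p: members go to different blocks, giving {0,1,2,4,5,8,9,10} and {7,12}.
Split {0,1,2,4,5,8,9,10} by δ(·,p) → {0,1,5,9} and {2,4,8,10}.
Split {0,1,5,9} by δ(·,p) → {1,5,9} and {0}.
Refine {1,5,9} on symbol q: members go to different blocks, giving {1} and {5} and {9}.
On input q, block {7,12} splits into {7} and {12}.
Refine {2,4,8,10} on symbol p: members go to different blocks, giving {2,4,8} and {10}.
On input q, block {2,4,8} splits into {2,8} and {4}.
The partition is now stable with 10 blocks: {1} | {3} | {7} | {2,8} | {0} | {5} | {9} | {12} | {10} | {4}.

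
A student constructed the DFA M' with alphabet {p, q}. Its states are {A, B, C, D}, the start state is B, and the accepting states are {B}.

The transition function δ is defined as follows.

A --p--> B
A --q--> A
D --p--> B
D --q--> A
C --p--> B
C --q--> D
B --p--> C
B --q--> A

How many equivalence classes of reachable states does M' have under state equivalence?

2

All states are reachable from the start state.
P0 = {B} | {A,C,D}.
The partition is now stable with 2 blocks: {B} | {A,C,D}.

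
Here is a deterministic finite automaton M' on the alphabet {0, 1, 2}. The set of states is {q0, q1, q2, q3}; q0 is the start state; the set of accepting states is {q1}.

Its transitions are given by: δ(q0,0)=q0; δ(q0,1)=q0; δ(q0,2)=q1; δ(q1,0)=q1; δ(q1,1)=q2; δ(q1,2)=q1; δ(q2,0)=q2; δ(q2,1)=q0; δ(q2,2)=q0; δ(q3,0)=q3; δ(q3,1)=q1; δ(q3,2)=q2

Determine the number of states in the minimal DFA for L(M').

3

Reachable states from the start: {q0,q1,q2}. Unreachable: {q3} — drop them.
Initial partition by acceptance: {q1} | {q0,q2}.
Split {q0,q2} by δ(·,2) → {q0} and {q2}.
The partition is now stable with 3 blocks: {q1} | {q0} | {q2}.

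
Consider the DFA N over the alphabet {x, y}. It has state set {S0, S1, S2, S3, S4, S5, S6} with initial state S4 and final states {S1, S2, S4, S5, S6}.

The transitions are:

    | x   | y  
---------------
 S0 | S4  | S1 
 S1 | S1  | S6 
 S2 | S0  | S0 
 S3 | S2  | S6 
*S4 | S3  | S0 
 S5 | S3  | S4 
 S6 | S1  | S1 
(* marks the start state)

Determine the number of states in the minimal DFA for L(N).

3

Reachable states from the start: {S0,S1,S2,S3,S4,S6}. Unreachable: {S5} — drop them.
Start with accepting vs non-accepting: {S1,S2,S4,S6} | {S0,S3}.
On input x, block {S1,S2,S4,S6} splits into {S1,S6} and {S2,S4}.
The partition is now stable with 3 blocks: {S1,S6} | {S0,S3} | {S2,S4}.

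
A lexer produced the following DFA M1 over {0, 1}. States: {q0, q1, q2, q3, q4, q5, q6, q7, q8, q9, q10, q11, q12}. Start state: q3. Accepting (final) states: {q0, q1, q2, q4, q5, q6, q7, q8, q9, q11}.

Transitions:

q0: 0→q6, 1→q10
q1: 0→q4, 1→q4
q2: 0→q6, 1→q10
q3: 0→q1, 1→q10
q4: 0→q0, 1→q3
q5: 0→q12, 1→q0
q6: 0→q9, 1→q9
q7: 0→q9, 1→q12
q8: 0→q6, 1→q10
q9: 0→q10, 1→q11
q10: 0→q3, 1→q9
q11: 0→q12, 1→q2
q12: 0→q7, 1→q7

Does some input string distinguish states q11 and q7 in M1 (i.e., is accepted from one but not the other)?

First remove the unreachable states {q5,q8}; 11 states remain.
P0 = {q0,q1,q2,q4,q6,q7,q9,q11} | {q3,q10,q12}.
Split {q0,q1,q2,q4,q6,q7,q9,q11} by δ(·,0) → {q0,q1,q2,q4,q6,q7} and {q9,q11}.
Refine {q0,q1,q2,q4,q6,q7} on symbol 0: members go to different blocks, giving {q0,q1,q2,q4} and {q6,q7}.
On input 0, block {q0,q1,q2,q4} splits into {q0,q2} and {q1,q4}.
Split {q3,q10,q12} by δ(·,0) → {q3} and {q10} and {q12}.
Refine {q9,q11} on symbol 0: members go to different blocks, giving {q9} and {q11}.
Refine {q6,q7} on symbol 1: members go to different blocks, giving {q6} and {q7}.
Refine {q1,q4} on symbol 0: members go to different blocks, giving {q1} and {q4}.
No further refinement is possible. Final partition (10 blocks): {q0,q2} | {q3} | {q9} | {q6} | {q1} | {q10} | {q12} | {q11} | {q7} | {q4}.
q11 and q7 end up in different blocks, so they are distinguishable. For instance, the string '0' is accepted from only q7.

Yes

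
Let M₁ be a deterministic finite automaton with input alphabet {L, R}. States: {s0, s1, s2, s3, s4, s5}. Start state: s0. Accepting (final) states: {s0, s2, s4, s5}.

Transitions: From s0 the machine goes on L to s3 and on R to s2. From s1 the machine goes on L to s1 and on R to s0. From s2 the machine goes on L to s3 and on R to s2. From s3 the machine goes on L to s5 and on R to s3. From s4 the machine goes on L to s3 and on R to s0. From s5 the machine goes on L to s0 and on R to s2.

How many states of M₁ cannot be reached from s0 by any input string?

No path from s0 leads to s1, s4; the other 4 states are all reachable.

2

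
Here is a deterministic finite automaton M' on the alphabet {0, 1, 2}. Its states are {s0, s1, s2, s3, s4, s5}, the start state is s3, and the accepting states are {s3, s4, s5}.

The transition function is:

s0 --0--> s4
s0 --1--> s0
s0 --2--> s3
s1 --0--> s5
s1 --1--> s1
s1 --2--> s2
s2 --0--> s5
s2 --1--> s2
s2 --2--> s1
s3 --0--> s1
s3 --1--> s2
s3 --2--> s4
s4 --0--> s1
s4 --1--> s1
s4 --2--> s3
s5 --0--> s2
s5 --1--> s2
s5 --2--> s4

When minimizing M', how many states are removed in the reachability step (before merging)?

1

No path from s3 leads to s0; the other 5 states are all reachable.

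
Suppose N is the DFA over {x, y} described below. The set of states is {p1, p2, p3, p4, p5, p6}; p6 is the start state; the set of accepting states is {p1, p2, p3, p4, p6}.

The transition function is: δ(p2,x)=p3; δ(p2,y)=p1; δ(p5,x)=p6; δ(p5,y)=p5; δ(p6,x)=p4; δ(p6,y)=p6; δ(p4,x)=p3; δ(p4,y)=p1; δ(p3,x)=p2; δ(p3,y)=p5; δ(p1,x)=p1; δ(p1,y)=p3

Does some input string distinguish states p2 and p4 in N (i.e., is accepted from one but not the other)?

Start with accepting vs non-accepting: {p1,p2,p3,p4,p6} | {p5}.
On input y, block {p1,p2,p3,p4,p6} splits into {p1,p2,p4,p6} and {p3}.
Refine {p1,p2,p4,p6} on symbol x: members go to different blocks, giving {p1,p6} and {p2,p4}.
Refine {p1,p6} on symbol x: members go to different blocks, giving {p1} and {p6}.
No further refinement is possible. Final partition (5 blocks): {p1} | {p5} | {p3} | {p2,p4} | {p6}.
p2 and p4 lie in the same block of the stable partition, so they are equivalent — no string distinguishes them.

No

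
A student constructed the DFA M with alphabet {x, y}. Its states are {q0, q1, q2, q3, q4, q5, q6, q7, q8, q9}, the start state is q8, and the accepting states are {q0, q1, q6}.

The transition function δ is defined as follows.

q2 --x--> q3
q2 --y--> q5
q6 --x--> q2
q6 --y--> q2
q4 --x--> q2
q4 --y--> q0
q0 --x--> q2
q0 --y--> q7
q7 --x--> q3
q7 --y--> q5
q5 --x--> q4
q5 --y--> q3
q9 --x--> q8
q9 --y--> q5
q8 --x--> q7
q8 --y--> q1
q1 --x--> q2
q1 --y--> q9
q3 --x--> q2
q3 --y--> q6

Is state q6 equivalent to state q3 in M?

P0 = {q0,q1,q6} | {q2,q3,q4,q5,q7,q8,q9}.
On input y, block {q2,q3,q4,q5,q7,q8,q9} splits into {q2,q5,q7,q9} and {q3,q4,q8}.
Refine {q2,q5,q7,q9} on symbol y: members go to different blocks, giving {q2,q7,q9} and {q5}.
Stable partition: {q0,q1,q6} | {q2,q7,q9} | {q3,q4,q8} | {q5} — 4 equivalence classes.
q6 and q3 end up in different blocks, so they are distinguishable. For instance, the string 'ε' is accepted from only q6.

No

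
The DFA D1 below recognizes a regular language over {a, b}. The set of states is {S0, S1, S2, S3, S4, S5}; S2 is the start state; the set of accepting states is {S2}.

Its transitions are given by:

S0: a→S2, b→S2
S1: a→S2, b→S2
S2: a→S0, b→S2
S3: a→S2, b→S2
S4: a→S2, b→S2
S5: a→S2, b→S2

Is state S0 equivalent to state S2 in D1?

Reachable states from the start: {S0,S2}. Unreachable: {S1,S3,S4,S5} — drop them.
Initial partition by acceptance: {S2} | {S0}.
No further refinement is possible. Final partition (2 blocks): {S2} | {S0}.
S0 and S2 end up in different blocks, so they are distinguishable. For instance, the string 'ε' is accepted from only S2.

No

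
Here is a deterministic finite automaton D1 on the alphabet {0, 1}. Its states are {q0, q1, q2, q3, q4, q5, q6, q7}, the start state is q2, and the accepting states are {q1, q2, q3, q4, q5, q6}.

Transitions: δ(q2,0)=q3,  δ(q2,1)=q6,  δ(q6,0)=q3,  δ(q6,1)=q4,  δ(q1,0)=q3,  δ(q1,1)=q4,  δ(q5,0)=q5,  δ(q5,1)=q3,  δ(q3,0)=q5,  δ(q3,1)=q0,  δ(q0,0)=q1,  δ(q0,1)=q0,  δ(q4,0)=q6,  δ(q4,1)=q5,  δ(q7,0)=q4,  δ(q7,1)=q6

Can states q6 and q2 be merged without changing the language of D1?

No

First remove the unreachable states {q7}; 7 states remain.
Initial partition by acceptance: {q1,q2,q3,q4,q5,q6} | {q0}.
Split {q1,q2,q3,q4,q5,q6} by δ(·,1) → {q1,q2,q4,q5,q6} and {q3}.
On input 0, block {q1,q2,q4,q5,q6} splits into {q1,q2,q6} and {q4,q5}.
Split {q1,q2,q6} by δ(·,1) → {q1,q6} and {q2}.
Refine {q4,q5} on symbol 0: members go to different blocks, giving {q4} and {q5}.
The partition is now stable with 6 blocks: {q1,q6} | {q0} | {q3} | {q4} | {q2} | {q5}.
q6 and q2 end up in different blocks, so they are distinguishable. For instance, the string '101' is accepted from only q6.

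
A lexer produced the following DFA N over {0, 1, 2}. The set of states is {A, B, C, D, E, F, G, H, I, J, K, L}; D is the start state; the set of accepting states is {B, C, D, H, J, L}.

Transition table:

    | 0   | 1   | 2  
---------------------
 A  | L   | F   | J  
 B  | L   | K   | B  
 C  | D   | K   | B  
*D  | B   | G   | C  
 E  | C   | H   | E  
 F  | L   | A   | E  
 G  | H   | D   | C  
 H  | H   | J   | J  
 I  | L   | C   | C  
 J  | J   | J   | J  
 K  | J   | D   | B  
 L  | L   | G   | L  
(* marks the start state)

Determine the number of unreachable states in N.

4

BFS from D reaches {B, C, D, G, H, J, K, L}; the 4 state(s) A, E, F, I are never visited.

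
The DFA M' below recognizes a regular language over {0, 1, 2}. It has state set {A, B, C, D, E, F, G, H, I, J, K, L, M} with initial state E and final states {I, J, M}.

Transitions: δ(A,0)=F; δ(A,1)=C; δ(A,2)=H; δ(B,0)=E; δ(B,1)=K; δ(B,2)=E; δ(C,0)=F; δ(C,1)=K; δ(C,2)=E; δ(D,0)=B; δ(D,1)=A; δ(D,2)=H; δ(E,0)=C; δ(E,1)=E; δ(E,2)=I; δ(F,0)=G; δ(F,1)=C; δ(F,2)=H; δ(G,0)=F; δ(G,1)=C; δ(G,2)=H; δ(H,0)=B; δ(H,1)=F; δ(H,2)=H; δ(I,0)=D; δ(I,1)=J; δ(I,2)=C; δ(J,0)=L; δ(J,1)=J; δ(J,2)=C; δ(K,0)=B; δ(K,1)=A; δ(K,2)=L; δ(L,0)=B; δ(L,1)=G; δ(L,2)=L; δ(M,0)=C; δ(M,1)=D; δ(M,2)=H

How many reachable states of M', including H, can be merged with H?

4

Reachable states from the start: {A,B,C,D,E,F,G,H,I,J,K,L}. Unreachable: {M} — drop them.
Initial partition by acceptance: {I,J} | {A,B,C,D,E,F,G,H,K,L}.
Refine {A,B,C,D,E,F,G,H,K,L} on symbol 2: members go to different blocks, giving {A,B,C,D,F,G,H,K,L} and {E}.
On input 0, block {A,B,C,D,F,G,H,K,L} splits into {A,C,D,F,G,H,K,L} and {B}.
On input 0, block {A,C,D,F,G,H,K,L} splits into {A,C,F,G} and {D,H,K,L}.
Split {A,C,F,G} by δ(·,1) → {A,F,G} and {C}.
Stable partition: {I,J} | {A,F,G} | {E} | {B} | {D,H,K,L} | {C} — 6 equivalence classes.
State H belongs to the block {D,H,K,L}, which has 4 states.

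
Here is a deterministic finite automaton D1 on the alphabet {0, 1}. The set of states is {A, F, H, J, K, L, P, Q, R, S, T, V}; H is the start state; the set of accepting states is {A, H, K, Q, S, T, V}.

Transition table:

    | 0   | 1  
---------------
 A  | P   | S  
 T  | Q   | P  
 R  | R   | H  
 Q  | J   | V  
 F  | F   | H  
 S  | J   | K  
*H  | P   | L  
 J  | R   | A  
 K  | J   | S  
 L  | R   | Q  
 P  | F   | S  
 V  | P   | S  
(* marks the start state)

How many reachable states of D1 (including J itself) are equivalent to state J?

3

States {T} cannot be reached from the start state, so discard them.
Start with accepting vs non-accepting: {A,H,K,Q,S,V} | {F,J,L,P,R}.
Refine {A,H,K,Q,S,V} on symbol 1: members go to different blocks, giving {A,K,Q,S,V} and {H}.
Split {F,J,L,P,R} by δ(·,1) → {J,L,P} and {F,R}.
The partition is now stable with 4 blocks: {A,K,Q,S,V} | {J,L,P} | {H} | {F,R}.
The equivalence class containing J is {J,L,P}, of size 3.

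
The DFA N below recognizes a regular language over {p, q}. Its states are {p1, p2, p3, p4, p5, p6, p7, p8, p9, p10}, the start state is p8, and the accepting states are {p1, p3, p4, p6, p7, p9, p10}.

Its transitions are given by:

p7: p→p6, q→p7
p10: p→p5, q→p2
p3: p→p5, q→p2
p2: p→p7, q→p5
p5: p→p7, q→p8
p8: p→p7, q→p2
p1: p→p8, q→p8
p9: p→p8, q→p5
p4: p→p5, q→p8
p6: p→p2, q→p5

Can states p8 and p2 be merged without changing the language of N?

Yes

Reachable states from the start: {p2,p5,p6,p7,p8}. Unreachable: {p1,p3,p4,p9,p10} — drop them.
P0 = {p6,p7} | {p2,p5,p8}.
Refine {p6,p7} on symbol p: members go to different blocks, giving {p6} and {p7}.
No further refinement is possible. Final partition (3 blocks): {p6} | {p2,p5,p8} | {p7}.
p8 and p2 lie in the same block of the stable partition, so they are equivalent — no string distinguishes them.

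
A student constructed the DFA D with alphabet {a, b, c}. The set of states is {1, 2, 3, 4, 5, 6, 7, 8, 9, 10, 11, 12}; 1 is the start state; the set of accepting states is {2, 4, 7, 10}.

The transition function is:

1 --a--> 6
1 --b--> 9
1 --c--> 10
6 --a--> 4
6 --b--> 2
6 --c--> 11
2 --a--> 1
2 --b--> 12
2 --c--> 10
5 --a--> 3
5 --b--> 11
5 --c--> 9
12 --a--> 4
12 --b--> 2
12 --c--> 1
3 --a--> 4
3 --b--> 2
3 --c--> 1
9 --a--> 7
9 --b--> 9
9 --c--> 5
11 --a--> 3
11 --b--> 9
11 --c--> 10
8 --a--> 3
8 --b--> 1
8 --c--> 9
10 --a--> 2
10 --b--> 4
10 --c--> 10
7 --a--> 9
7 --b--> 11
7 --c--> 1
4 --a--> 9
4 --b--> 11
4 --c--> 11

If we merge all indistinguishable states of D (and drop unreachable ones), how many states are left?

States {8} cannot be reached from the start state, so discard them.
P0 = {2,4,7,10} | {1,3,5,6,9,11,12}.
On input a, block {2,4,7,10} splits into {2,4,7} and {10}.
On input c, block {2,4,7} splits into {4,7} and {2}.
On input a, block {1,3,5,6,9,11,12} splits into {3,6,9,12} and {1,5,11}.
Split {3,6,9,12} by δ(·,b) → {3,6,12} and {9}.
Refine {1,5,11} on symbol b: members go to different blocks, giving {1,11} and {5}.
No further refinement is possible. Final partition (7 blocks): {4,7} | {3,6,12} | {10} | {2} | {1,11} | {9} | {5}.

7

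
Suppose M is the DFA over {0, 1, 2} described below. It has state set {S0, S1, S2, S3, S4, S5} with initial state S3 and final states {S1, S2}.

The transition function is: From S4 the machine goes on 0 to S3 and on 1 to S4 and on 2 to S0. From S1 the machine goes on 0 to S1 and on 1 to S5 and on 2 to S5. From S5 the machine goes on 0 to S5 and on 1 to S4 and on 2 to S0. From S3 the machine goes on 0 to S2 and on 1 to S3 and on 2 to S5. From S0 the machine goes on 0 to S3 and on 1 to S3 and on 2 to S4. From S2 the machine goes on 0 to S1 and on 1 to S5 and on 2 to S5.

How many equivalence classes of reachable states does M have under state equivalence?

5

Every state is reachable, so we keep all 6.
Start with accepting vs non-accepting: {S1,S2} | {S0,S3,S4,S5}.
Refine {S0,S3,S4,S5} on symbol 0: members go to different blocks, giving {S0,S4,S5} and {S3}.
Refine {S0,S4,S5} on symbol 0: members go to different blocks, giving {S0,S4} and {S5}.
Split {S0,S4} by δ(·,1) → {S0} and {S4}.
Stable partition: {S1,S2} | {S0} | {S3} | {S5} | {S4} — 5 equivalence classes.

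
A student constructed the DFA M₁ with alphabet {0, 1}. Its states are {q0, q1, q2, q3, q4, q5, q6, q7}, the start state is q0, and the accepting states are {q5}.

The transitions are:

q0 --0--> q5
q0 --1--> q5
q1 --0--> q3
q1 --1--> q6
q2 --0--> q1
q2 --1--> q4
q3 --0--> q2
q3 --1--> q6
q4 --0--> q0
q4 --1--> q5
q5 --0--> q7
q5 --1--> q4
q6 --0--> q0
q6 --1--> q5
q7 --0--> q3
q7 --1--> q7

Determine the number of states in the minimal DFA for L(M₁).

P0 = {q5} | {q0,q1,q2,q3,q4,q6,q7}.
Split {q0,q1,q2,q3,q4,q6,q7} by δ(·,0) → {q1,q2,q3,q4,q6,q7} and {q0}.
Split {q1,q2,q3,q4,q6,q7} by δ(·,0) → {q1,q2,q3,q7} and {q4,q6}.
Split {q1,q2,q3,q7} by δ(·,1) → {q1,q2,q3} and {q7}.
The partition is now stable with 5 blocks: {q5} | {q1,q2,q3} | {q0} | {q4,q6} | {q7}.

5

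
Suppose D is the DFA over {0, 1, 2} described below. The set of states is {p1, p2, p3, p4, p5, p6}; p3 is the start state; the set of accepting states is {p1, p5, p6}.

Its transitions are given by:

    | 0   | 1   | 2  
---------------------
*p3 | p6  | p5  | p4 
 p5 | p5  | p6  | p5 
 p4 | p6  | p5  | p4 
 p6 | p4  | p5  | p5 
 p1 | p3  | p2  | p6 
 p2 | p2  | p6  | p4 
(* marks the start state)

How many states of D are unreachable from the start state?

Starting at p3 and following transitions, the reachable set is {p3, p4, p5, p6}. That leaves p1, p2 unreachable — 2 in total.

2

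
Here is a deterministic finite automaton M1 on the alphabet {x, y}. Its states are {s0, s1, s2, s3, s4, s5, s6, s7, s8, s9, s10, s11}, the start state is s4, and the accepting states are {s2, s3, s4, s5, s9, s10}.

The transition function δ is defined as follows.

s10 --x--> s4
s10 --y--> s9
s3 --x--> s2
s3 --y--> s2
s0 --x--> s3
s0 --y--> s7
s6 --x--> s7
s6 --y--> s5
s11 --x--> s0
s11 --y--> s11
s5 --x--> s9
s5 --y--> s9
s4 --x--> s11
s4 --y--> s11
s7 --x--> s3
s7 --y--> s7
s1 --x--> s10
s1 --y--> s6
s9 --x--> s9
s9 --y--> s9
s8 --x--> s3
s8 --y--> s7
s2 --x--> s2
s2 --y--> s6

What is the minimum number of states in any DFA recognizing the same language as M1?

7

First remove the unreachable states {s1,s8,s10}; 9 states remain.
Start with accepting vs non-accepting: {s2,s3,s4,s5,s9} | {s0,s6,s7,s11}.
On input x, block {s2,s3,s4,s5,s9} splits into {s2,s3,s5,s9} and {s4}.
Split {s2,s3,s5,s9} by δ(·,y) → {s3,s5,s9} and {s2}.
Split {s3,s5,s9} by δ(·,x) → {s5,s9} and {s3}.
Refine {s0,s6,s7,s11} on symbol x: members go to different blocks, giving {s0,s7} and {s6,s11}.
On input y, block {s6,s11} splits into {s6} and {s11}.
Stable partition: {s5,s9} | {s0,s7} | {s4} | {s2} | {s3} | {s6} | {s11} — 7 equivalence classes.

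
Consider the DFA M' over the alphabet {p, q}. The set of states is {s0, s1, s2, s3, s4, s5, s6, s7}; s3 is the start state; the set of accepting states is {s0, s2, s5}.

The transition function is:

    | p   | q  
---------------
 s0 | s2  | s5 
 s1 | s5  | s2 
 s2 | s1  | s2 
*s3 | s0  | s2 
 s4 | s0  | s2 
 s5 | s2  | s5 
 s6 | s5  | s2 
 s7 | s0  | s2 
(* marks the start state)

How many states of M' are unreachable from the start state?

3

BFS from s3 reaches {s0, s1, s2, s3, s5}; the 3 state(s) s4, s6, s7 are never visited.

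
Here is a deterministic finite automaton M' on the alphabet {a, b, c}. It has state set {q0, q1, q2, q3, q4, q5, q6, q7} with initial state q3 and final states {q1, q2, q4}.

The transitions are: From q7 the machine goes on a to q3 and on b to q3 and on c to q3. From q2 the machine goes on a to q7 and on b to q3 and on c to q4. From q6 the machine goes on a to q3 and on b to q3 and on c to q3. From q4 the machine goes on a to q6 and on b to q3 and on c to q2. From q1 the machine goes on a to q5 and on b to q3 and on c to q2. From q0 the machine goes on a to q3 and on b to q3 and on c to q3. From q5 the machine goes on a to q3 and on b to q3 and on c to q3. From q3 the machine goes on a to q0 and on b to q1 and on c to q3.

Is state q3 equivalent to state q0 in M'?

Every state is reachable, so we keep all 8.
P0 = {q1,q2,q4} | {q0,q3,q5,q6,q7}.
On input b, block {q0,q3,q5,q6,q7} splits into {q0,q5,q6,q7} and {q3}.
The partition is now stable with 3 blocks: {q1,q2,q4} | {q0,q5,q6,q7} | {q3}.
q3 and q0 end up in different blocks, so they are distinguishable. For instance, the string 'b' is accepted from only q3.

No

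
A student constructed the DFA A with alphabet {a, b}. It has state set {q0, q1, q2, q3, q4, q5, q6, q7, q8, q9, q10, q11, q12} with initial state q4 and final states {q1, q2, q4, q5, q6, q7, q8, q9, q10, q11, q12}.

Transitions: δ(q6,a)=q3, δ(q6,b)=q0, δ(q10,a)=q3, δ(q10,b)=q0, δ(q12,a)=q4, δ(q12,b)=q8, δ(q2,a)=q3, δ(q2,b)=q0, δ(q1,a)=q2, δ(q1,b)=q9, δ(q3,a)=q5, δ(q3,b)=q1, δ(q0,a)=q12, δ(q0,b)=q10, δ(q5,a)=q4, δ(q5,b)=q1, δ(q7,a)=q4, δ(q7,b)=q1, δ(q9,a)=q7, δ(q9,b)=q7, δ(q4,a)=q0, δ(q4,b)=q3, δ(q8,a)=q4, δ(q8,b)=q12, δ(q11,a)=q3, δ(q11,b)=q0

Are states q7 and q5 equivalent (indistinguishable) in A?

Yes

First remove the unreachable states {q6,q11}; 11 states remain.
P0 = {q1,q2,q4,q5,q7,q8,q9,q10,q12} | {q0,q3}.
On input a, block {q1,q2,q4,q5,q7,q8,q9,q10,q12} splits into {q1,q5,q7,q8,q9,q12} and {q2,q4,q10}.
Split {q1,q5,q7,q8,q9,q12} by δ(·,a) → {q1,q5,q7,q8,q12} and {q9}.
On input b, block {q1,q5,q7,q8,q12} splits into {q5,q7,q8,q12} and {q1}.
Refine {q5,q7,q8,q12} on symbol b: members go to different blocks, giving {q5,q7} and {q8,q12}.
On input a, block {q0,q3} splits into {q0} and {q3}.
Refine {q2,q4,q10} on symbol a: members go to different blocks, giving {q2,q10} and {q4}.
No further refinement is possible. Final partition (8 blocks): {q5,q7} | {q0} | {q2,q10} | {q9} | {q1} | {q8,q12} | {q3} | {q4}.
q7 and q5 lie in the same block of the stable partition, so they are equivalent — no string distinguishes them.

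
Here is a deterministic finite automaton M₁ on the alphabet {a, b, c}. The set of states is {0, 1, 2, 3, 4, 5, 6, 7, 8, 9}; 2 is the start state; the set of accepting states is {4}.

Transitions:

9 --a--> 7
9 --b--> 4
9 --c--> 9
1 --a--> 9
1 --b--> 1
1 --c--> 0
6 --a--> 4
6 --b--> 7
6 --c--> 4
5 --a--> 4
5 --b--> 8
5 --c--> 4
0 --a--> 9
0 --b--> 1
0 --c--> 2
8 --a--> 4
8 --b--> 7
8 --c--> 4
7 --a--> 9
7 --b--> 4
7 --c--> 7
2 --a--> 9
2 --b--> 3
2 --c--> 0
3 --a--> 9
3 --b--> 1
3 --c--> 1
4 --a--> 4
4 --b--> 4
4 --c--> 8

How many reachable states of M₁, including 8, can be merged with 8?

1

States {5,6} cannot be reached from the start state, so discard them.
Start with accepting vs non-accepting: {4} | {0,1,2,3,7,8,9}.
On input a, block {0,1,2,3,7,8,9} splits into {0,1,2,3,7,9} and {8}.
On input b, block {0,1,2,3,7,9} splits into {0,1,2,3} and {7,9}.
Stable partition: {4} | {0,1,2,3} | {8} | {7,9} — 4 equivalence classes.
State 8 belongs to the block {8}, which has 1 states.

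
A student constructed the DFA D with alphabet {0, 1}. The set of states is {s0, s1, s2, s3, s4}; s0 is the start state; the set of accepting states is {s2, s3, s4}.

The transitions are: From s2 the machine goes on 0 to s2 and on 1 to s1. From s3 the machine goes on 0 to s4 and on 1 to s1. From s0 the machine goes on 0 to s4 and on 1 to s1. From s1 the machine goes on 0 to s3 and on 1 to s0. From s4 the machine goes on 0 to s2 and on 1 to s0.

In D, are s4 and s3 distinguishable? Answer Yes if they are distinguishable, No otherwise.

All states are reachable from the start state.
Start with accepting vs non-accepting: {s2,s3,s4} | {s0,s1}.
The partition is now stable with 2 blocks: {s2,s3,s4} | {s0,s1}.
s4 and s3 lie in the same block of the stable partition, so they are equivalent — no string distinguishes them.

No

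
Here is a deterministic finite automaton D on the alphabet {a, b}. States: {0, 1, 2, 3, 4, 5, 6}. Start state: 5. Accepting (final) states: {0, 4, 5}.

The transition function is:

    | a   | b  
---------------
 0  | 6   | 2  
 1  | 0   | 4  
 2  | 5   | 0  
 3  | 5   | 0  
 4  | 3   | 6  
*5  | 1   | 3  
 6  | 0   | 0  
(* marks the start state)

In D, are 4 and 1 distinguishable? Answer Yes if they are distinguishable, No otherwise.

Every state is reachable, so we keep all 7.
P0 = {0,4,5} | {1,2,3,6}.
No further refinement is possible. Final partition (2 blocks): {0,4,5} | {1,2,3,6}.
4 and 1 end up in different blocks, so they are distinguishable. For instance, the string 'ε' is accepted from only 4.

Yes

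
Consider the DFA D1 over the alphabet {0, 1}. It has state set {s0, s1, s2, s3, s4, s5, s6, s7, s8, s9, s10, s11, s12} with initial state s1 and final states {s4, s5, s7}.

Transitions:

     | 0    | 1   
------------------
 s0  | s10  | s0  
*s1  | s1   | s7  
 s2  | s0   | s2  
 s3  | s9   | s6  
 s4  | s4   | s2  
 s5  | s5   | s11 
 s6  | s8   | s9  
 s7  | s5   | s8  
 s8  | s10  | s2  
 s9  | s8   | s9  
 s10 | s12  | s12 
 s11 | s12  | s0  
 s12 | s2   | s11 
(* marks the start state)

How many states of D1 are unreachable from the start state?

4

Starting at s1 and following transitions, the reachable set is {s0, s1, s2, s5, s7, s8, s10, s11, s12}. That leaves s3, s4, s6, s9 unreachable — 4 in total.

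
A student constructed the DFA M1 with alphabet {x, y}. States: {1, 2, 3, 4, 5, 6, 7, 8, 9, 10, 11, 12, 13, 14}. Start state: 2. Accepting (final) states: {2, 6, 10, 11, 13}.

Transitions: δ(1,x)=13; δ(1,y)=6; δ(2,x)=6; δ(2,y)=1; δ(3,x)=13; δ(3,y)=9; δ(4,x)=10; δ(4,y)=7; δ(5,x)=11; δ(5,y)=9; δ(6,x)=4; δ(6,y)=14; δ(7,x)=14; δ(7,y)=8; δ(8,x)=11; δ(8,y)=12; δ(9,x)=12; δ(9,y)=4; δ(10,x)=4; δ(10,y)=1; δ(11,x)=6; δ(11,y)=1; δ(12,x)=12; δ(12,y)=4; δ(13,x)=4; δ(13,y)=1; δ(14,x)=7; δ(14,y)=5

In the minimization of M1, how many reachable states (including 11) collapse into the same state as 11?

2

States {3} cannot be reached from the start state, so discard them.
P0 = {2,6,10,11,13} | {1,4,5,7,8,9,12,14}.
Split {2,6,10,11,13} by δ(·,x) → {6,10,13} and {2,11}.
On input x, block {1,4,5,7,8,9,12,14} splits into {7,9,12,14} and {1,4} and {5,8}.
Refine {6,10,13} on symbol y: members go to different blocks, giving {10,13} and {6}.
Refine {7,9,12,14} on symbol y: members go to different blocks, giving {7,14} and {9,12}.
On input y, block {1,4} splits into {1} and {4}.
No further refinement is possible. Final partition (8 blocks): {10,13} | {7,14} | {2,11} | {1} | {5,8} | {6} | {9,12} | {4}.
State 11 belongs to the block {2,11}, which has 2 states.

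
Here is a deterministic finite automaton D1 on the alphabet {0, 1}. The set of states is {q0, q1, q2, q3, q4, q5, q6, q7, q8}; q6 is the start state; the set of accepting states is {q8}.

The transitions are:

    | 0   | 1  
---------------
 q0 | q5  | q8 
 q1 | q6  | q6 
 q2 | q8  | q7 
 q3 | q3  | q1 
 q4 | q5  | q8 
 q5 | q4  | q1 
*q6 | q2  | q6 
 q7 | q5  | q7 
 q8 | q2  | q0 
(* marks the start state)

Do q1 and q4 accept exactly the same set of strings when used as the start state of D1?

No

First remove the unreachable states {q3}; 8 states remain.
P0 = {q8} | {q0,q1,q2,q4,q5,q6,q7}.
Split {q0,q1,q2,q4,q5,q6,q7} by δ(·,0) → {q0,q1,q4,q5,q6,q7} and {q2}.
On input 0, block {q0,q1,q4,q5,q6,q7} splits into {q0,q1,q4,q5,q7} and {q6}.
Refine {q0,q1,q4,q5,q7} on symbol 0: members go to different blocks, giving {q0,q4,q5,q7} and {q1}.
Split {q0,q4,q5,q7} by δ(·,1) → {q0,q4} and {q5} and {q7}.
Stable partition: {q8} | {q0,q4} | {q2} | {q6} | {q1} | {q5} | {q7} — 7 equivalence classes.
q1 and q4 end up in different blocks, so they are distinguishable. For instance, the string '1' is accepted from only q4.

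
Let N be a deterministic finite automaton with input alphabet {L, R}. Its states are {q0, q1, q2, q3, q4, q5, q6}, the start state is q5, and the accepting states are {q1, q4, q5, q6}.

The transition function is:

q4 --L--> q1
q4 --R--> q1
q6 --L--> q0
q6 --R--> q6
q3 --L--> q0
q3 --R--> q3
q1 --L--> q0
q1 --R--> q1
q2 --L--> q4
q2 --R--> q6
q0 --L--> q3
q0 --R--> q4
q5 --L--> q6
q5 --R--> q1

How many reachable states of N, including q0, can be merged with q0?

States {q2} cannot be reached from the start state, so discard them.
P0 = {q1,q4,q5,q6} | {q0,q3}.
Split {q1,q4,q5,q6} by δ(·,L) → {q1,q6} and {q4,q5}.
On input R, block {q0,q3} splits into {q0} and {q3}.
No further refinement is possible. Final partition (4 blocks): {q1,q6} | {q0} | {q4,q5} | {q3}.
State q0 belongs to the block {q0}, which has 1 states.

1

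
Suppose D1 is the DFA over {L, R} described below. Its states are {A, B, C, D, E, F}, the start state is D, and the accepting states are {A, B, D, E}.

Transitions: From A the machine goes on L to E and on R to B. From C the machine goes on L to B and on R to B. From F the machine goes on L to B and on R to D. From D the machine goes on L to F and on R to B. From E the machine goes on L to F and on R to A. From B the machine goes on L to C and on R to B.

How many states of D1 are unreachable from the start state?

BFS from D reaches {B, C, D, F}; the 2 state(s) A, E are never visited.

2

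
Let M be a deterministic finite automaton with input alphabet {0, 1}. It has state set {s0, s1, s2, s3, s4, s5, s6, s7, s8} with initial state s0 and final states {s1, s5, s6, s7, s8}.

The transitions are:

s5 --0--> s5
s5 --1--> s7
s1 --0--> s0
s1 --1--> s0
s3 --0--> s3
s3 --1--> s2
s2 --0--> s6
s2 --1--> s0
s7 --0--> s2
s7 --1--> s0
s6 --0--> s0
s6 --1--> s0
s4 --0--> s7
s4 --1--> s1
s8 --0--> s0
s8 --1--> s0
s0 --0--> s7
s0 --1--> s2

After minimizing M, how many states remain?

States {s1,s3,s4,s5,s8} cannot be reached from the start state, so discard them.
Start with accepting vs non-accepting: {s6,s7} | {s0,s2}.
Stable partition: {s6,s7} | {s0,s2} — 2 equivalence classes.

2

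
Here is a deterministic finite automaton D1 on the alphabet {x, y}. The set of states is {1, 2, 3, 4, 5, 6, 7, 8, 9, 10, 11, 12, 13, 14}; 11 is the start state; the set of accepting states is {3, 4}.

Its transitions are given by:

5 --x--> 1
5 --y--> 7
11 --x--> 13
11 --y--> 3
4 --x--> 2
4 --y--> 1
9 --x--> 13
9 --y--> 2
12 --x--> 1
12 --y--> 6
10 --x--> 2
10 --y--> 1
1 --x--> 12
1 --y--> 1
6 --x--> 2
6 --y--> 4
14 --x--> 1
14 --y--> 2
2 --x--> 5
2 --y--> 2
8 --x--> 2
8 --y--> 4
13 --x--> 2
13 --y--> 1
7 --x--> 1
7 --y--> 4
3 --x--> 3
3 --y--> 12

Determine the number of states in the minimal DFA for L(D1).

First remove the unreachable states {8,9,10,14}; 10 states remain.
Start with accepting vs non-accepting: {3,4} | {1,2,5,6,7,11,12,13}.
On input x, block {3,4} splits into {3} and {4}.
On input y, block {1,2,5,6,7,11,12,13} splits into {1,2,5,12,13} and {6,7} and {11}.
Refine {1,2,5,12,13} on symbol y: members go to different blocks, giving {1,2,13} and {5,12}.
Split {1,2,13} by δ(·,x) → {1,2} and {13}.
Stable partition: {3} | {1,2} | {4} | {6,7} | {11} | {5,12} | {13} — 7 equivalence classes.

7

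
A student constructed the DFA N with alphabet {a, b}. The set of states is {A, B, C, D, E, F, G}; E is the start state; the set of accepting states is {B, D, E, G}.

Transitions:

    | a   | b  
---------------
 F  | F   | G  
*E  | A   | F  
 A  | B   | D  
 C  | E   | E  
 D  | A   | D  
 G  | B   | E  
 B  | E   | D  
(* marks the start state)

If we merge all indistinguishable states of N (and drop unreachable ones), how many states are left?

Reachable states from the start: {A,B,D,E,F,G}. Unreachable: {C} — drop them.
P0 = {B,D,E,G} | {A,F}.
Split {B,D,E,G} by δ(·,a) → {B,G} and {D,E}.
Refine {B,G} on symbol a: members go to different blocks, giving {B} and {G}.
On input a, block {A,F} splits into {A} and {F}.
On input b, block {D,E} splits into {D} and {E}.
Stable partition: {B} | {A} | {D} | {G} | {F} | {E} — 6 equivalence classes.

6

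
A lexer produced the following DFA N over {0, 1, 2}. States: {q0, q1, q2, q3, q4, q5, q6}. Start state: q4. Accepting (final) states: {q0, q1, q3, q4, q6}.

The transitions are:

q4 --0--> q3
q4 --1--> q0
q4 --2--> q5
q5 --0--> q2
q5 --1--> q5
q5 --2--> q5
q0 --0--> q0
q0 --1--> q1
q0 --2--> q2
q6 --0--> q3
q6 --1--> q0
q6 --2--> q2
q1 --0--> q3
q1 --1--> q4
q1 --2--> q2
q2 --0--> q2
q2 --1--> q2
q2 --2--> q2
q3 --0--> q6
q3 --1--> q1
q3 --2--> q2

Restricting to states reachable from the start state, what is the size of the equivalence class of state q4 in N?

5

All states are reachable from the start state.
Initial partition by acceptance: {q0,q1,q3,q4,q6} | {q2,q5}.
No further refinement is possible. Final partition (2 blocks): {q0,q1,q3,q4,q6} | {q2,q5}.
The equivalence class containing q4 is {q0,q1,q3,q4,q6}, of size 5.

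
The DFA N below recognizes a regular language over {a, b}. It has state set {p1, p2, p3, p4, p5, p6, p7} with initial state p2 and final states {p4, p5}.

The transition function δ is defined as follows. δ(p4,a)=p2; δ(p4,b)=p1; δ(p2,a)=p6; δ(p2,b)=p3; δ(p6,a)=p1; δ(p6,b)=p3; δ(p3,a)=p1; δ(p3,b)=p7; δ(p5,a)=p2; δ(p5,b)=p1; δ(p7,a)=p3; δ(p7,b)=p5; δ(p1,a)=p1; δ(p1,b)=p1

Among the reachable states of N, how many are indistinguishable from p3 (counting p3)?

1

First remove the unreachable states {p4}; 6 states remain.
Initial partition by acceptance: {p5} | {p1,p2,p3,p6,p7}.
Split {p1,p2,p3,p6,p7} by δ(·,b) → {p1,p2,p3,p6} and {p7}.
Refine {p1,p2,p3,p6} on symbol b: members go to different blocks, giving {p1,p2,p6} and {p3}.
Refine {p1,p2,p6} on symbol b: members go to different blocks, giving {p2,p6} and {p1}.
Split {p2,p6} by δ(·,a) → {p2} and {p6}.
The partition is now stable with 6 blocks: {p5} | {p2} | {p7} | {p3} | {p1} | {p6}.
The equivalence class containing p3 is {p3}, of size 1.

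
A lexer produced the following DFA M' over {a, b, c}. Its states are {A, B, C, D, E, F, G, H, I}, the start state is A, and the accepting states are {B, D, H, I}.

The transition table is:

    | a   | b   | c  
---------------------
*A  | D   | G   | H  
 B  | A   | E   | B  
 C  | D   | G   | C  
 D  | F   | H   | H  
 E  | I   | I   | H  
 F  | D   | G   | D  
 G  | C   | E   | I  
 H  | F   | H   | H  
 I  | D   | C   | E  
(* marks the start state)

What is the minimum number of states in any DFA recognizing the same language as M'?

First remove the unreachable states {B}; 8 states remain.
Initial partition by acceptance: {D,H,I} | {A,C,E,F,G}.
Refine {D,H,I} on symbol a: members go to different blocks, giving {D,H} and {I}.
Split {A,C,E,F,G} by δ(·,a) → {A,C,F} and {E} and {G}.
Split {A,C,F} by δ(·,c) → {A,F} and {C}.
The partition is now stable with 6 blocks: {D,H} | {A,F} | {I} | {E} | {G} | {C}.

6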